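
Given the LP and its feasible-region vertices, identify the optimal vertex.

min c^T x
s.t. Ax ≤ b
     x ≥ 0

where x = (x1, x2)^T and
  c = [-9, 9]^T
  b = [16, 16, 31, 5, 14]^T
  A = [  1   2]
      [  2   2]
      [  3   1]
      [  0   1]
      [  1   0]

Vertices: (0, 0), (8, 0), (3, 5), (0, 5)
Evaluating z = -9x1 + 9x2 at each vertex:
  (0, 0): z = 0
  (8, 0): z = -72
  (3, 5): z = 18
  (0, 5): z = 45

The smallest value is z = -72, attained at (8, 0).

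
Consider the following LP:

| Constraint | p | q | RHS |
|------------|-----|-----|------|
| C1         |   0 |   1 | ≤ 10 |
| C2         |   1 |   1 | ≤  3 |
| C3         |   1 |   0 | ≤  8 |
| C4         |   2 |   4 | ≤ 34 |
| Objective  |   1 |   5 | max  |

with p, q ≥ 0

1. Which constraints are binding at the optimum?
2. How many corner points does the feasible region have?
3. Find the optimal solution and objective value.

1. C2, p ≥ 0
2. 3
3. p = 0, q = 3, z = 15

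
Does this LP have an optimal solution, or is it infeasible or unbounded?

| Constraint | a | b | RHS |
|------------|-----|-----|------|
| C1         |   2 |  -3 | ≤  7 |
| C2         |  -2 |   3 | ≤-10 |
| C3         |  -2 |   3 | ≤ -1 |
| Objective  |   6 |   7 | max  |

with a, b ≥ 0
C1 requires 2a - 3b ≤ 7, while C2 (-2a + 3b ≤ -10) is equivalent to 2a - 3b ≥ 10. Together they would need 10 ≤ 2a - 3b ≤ 7, which is impossible since 10 > 7. No point satisfies all constraints.

The feasible region is empty; the LP is infeasible.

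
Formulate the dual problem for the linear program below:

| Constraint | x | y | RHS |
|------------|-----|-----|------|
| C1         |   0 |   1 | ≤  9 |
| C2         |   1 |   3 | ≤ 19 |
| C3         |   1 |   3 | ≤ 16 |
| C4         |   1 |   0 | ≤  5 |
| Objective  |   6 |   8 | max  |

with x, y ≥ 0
Minimize: z = 9y1 + 19y2 + 16y3 + 5y4

Subject to:
  C1: -y2 - y3 - y4 ≤ -6
  C2: -y1 - 3y2 - 3y3 ≤ -8
  y1, y2, y3, y4 ≥ 0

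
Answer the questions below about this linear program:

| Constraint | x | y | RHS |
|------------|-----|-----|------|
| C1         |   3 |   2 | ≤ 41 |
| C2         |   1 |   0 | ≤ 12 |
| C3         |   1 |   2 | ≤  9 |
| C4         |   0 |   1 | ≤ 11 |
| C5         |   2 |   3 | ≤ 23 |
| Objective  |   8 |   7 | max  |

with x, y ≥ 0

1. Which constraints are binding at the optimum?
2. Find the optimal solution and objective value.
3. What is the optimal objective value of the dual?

1. C3, y ≥ 0
2. x = 9, y = 0, z = 72
3. 72 (by strong duality, equal to the primal optimum)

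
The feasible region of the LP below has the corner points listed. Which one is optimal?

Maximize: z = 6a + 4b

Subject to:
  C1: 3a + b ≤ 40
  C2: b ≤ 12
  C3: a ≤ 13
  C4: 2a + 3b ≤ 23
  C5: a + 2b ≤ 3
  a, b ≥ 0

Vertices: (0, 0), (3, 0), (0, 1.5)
Evaluating z = 6a + 4b at each vertex:
  (0, 0): z = 0
  (3, 0): z = 18
  (0, 1.5): z = 6

The largest value is z = 18, attained at (3, 0).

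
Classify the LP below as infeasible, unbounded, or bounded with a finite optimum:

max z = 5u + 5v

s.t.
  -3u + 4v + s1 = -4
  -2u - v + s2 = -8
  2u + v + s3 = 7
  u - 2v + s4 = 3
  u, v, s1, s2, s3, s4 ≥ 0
The row 2u + v + s3 = 7 with s3 ≥ 0 requires 2u + v ≤ 7, while the row -2u - v + s2 = -8 with s2 ≥ 0 is equivalent to 2u + v ≥ 8. Together they would need 8 ≤ 2u + v ≤ 7, which is impossible since 8 > 7. No point satisfies all constraints.

Infeasible — the constraint set is empty.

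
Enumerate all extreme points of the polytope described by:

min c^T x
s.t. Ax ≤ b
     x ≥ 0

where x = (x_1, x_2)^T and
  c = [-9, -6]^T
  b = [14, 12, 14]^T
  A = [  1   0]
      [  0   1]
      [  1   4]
Each vertex is the intersection of two constraint boundaries that also satisfies all remaining constraints:
  x_1 = 0 and x_2 = 0 → (0, 0)
  x_1 = 14 and x_1 + 4x_2 = 14 → (14, 0)
  x_1 + 4x_2 = 14 and x_1 = 0 → (0, 3.5)

Vertices: (0, 0), (14, 0), (0, 3.5)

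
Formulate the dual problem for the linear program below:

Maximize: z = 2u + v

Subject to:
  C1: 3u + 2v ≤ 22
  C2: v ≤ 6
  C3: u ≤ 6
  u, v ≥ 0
Minimize: z = 22y1 + 6y2 + 6y3

Subject to:
  C1: -3y1 - y3 ≤ -2
  C2: -2y1 - y2 ≤ -1
  y1, y2, y3 ≥ 0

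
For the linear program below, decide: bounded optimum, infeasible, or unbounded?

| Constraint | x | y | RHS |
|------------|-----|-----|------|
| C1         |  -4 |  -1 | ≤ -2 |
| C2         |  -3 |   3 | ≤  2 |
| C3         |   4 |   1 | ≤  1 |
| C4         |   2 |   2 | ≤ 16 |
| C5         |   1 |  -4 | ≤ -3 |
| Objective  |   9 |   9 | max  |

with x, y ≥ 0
C3 requires 4x + y ≤ 1, while C1 (-4x - y ≤ -2) is equivalent to 4x + y ≥ 2. Together they would need 2 ≤ 4x + y ≤ 1, which is impossible since 2 > 1. No point satisfies all constraints.

Infeasible: no point satisfies all constraints simultaneously.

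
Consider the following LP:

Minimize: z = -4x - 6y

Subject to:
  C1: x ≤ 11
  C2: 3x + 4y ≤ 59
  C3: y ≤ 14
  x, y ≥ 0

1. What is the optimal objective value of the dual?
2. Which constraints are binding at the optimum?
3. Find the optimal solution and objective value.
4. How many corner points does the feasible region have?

1. -88 (by strong duality, equal to the primal optimum)
2. C2, C3
3. x = 1, y = 14, z = -88
4. 5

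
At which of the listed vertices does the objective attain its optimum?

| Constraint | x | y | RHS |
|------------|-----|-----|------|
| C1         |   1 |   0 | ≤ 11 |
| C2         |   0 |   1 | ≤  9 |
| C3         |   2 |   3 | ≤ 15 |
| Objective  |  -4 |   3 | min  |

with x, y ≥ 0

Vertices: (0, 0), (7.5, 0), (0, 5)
(7.5, 0) with z = -30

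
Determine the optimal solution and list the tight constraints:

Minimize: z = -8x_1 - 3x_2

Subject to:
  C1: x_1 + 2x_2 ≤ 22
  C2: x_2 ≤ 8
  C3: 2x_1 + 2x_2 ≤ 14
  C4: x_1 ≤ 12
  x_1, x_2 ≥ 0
Optimal: x_1 = 7, x_2 = 0
Binding: C3, x_2 ≥ 0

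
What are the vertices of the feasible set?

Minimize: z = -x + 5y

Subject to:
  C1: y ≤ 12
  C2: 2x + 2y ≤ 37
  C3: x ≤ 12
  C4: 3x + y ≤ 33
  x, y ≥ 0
Each vertex is the intersection of two constraint boundaries that also satisfies all remaining constraints:
  x = 0 and y = 0 → (0, 0)
  3x + y = 33 and y = 0 → (11, 0)
  2x + 2y = 37 and 3x + y = 33 → (7.25, 11.25)
  y = 12 and 2x + 2y = 37 → (6.5, 12)
  y = 12 and x = 0 → (0, 12)

Vertices: (0, 0), (11, 0), (7.25, 11.25), (6.5, 12), (0, 12)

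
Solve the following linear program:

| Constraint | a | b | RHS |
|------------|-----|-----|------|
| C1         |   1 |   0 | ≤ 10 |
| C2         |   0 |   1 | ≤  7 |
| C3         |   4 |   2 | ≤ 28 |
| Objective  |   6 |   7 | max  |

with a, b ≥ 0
a = 3.5, b = 7, z = 70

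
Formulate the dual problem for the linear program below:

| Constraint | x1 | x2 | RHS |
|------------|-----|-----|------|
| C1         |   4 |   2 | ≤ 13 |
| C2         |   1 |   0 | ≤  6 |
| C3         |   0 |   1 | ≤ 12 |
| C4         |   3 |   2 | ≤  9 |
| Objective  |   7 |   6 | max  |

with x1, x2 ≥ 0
Minimize: z = 13y1 + 6y2 + 12y3 + 9y4

Subject to:
  C1: -4y1 - y2 - 3y4 ≤ -7
  C2: -2y1 - y3 - 2y4 ≤ -6
  y1, y2, y3, y4 ≥ 0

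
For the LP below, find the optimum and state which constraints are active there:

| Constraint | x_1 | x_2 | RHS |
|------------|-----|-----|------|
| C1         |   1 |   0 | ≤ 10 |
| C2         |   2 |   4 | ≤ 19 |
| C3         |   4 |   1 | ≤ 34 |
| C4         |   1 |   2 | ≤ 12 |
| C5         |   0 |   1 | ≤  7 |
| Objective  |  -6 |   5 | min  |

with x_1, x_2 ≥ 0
Optimal: x_1 = 8.5, x_2 = 0
Binding: C3, x_2 ≥ 0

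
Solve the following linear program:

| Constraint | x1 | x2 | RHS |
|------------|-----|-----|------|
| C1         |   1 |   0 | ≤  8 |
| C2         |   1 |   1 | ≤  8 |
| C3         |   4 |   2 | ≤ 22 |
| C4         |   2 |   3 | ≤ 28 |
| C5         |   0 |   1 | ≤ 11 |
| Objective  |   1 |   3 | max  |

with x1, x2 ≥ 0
Each vertex is the intersection of two constraint boundaries that also satisfies all remaining constraints:
  x1 = 0 and x2 = 0 → (0, 0)
  4x1 + 2x2 = 22 and x2 = 0 → (5.5, 0)
  x1 + x2 = 8 and 4x1 + 2x2 = 22 → (3, 5)
  x1 + x2 = 8 and x1 = 0 → (0, 8)

Evaluating z = x1 + 3x2 at each vertex:
  (0, 0): z = 0
  (5.5, 0): z = 5.5
  (3, 5): z = 18
  (0, 8): z = 24

The maximum is at (0, 8) with z = 24.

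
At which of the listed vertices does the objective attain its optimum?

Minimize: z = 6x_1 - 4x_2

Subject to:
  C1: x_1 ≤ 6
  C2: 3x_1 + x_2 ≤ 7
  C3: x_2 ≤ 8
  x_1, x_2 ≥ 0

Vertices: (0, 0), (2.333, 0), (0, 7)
Evaluating z = 6x_1 - 4x_2 at each vertex:
  (0, 0): z = 0
  (2.333, 0): z = 14
  (0, 7): z = -28

The smallest value is z = -28, attained at (0, 7).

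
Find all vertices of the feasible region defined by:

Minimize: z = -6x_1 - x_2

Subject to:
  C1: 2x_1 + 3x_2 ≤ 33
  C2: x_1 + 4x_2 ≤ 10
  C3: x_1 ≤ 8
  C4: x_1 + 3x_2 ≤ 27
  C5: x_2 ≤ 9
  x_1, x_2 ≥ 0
Each vertex is the intersection of two constraint boundaries that also satisfies all remaining constraints:
  x_1 = 0 and x_2 = 0 → (0, 0)
  x_1 = 8 and x_2 = 0 → (8, 0)
  x_1 + 4x_2 = 10 and x_1 = 8 → (8, 0.5)
  x_1 + 4x_2 = 10 and x_1 = 0 → (0, 2.5)

Vertices: (0, 0), (8, 0), (8, 0.5), (0, 2.5)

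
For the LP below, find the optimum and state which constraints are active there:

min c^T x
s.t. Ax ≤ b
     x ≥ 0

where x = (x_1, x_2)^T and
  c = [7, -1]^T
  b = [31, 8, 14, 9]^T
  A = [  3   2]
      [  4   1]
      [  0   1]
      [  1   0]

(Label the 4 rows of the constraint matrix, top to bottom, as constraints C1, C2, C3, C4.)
Optimal: x_1 = 0, x_2 = 8
Binding: C2, x_1 ≥ 0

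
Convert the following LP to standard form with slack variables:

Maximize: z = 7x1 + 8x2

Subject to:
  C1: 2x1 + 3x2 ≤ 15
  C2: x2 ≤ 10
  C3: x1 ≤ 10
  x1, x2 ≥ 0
max z = 7x1 + 8x2

s.t.
  2x1 + 3x2 + s1 = 15
  x2 + s2 = 10
  x1 + s3 = 10
  x1, x2, s1, s2, s3 ≥ 0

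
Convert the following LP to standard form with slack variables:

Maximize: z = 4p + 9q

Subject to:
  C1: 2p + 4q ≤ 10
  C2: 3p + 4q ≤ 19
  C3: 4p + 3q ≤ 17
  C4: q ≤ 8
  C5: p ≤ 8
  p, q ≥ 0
max z = 4p + 9q

s.t.
  2p + 4q + s1 = 10
  3p + 4q + s2 = 19
  4p + 3q + s3 = 17
  q + s4 = 8
  p + s5 = 8
  p, q, s1, s2, s3, s4, s5 ≥ 0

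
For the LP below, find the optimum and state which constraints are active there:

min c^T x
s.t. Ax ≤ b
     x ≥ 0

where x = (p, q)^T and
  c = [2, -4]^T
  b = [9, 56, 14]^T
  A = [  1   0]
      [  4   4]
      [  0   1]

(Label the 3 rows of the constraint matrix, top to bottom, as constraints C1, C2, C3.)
Optimal: p = 0, q = 14
Slack at optimum:
  C1: slack = 9
  C2: slack = 0 (binding)
  C3: slack = 0 (binding)
  p ≥ 0: p = 0 (binding)
  q ≥ 0: q = 14
Binding constraints: C2, C3, p ≥ 0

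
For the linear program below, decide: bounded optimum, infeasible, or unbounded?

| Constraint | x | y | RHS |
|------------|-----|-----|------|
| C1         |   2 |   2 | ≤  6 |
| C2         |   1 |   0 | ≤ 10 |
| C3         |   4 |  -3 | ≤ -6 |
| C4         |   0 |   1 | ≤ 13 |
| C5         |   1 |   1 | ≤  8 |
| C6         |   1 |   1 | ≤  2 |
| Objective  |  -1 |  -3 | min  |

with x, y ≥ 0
The point (0, 2) satisfies every constraint, so the LP is feasible; the constraints give x ≤ 10 and y ≤ 13, which with x, y ≥ 0 keep the feasible region inside a bounded box. A feasible, bounded LP attains a finite optimum at a vertex.

Bounded optimum: z* = -6 at (0, 2).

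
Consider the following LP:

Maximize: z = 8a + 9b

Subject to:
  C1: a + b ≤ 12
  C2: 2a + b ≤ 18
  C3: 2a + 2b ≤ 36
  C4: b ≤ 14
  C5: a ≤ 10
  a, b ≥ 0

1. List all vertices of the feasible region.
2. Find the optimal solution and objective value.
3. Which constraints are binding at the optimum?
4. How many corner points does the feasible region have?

1. (0, 0), (9, 0), (6, 6), (0, 12)
2. a = 0, b = 12, z = 108
3. C1, a ≥ 0
4. 4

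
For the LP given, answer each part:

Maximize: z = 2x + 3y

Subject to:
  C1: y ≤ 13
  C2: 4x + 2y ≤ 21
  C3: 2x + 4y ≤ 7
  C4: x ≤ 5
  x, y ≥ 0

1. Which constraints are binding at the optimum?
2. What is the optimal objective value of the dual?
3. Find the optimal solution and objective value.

1. C3, y ≥ 0
2. 7 (by strong duality, equal to the primal optimum)
3. x = 3.5, y = 0, z = 7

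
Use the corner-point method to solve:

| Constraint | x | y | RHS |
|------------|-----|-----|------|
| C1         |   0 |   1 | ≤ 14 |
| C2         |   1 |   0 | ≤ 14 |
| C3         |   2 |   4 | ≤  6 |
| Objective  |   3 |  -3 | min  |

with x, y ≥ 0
Each vertex is the intersection of two constraint boundaries that also satisfies all remaining constraints:
  x = 0 and y = 0 → (0, 0)
  2x + 4y = 6 and y = 0 → (3, 0)
  2x + 4y = 6 and x = 0 → (0, 1.5)

Evaluating z = 3x - 3y at each vertex:
  (0, 0): z = 0
  (3, 0): z = 9
  (0, 1.5): z = -4.5

The minimum is at (0, 1.5) with z = -4.5.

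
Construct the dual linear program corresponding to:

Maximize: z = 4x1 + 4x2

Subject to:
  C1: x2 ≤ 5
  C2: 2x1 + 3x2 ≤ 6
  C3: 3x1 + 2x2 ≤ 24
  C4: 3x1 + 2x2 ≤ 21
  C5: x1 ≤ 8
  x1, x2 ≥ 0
Minimize: z = 5y1 + 6y2 + 24y3 + 21y4 + 8y5

Subject to:
  C1: -2y2 - 3y3 - 3y4 - y5 ≤ -4
  C2: -y1 - 3y2 - 2y3 - 2y4 ≤ -4
  y1, y2, y3, y4, y5 ≥ 0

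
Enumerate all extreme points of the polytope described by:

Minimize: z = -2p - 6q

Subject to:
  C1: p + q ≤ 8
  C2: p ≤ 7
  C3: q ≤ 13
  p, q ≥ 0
Each vertex is the intersection of two constraint boundaries that also satisfies all remaining constraints:
  p = 0 and q = 0 → (0, 0)
  p = 7 and q = 0 → (7, 0)
  p + q = 8 and p = 7 → (7, 1)
  p + q = 8 and p = 0 → (0, 8)

Vertices: (0, 0), (7, 0), (7, 1), (0, 8)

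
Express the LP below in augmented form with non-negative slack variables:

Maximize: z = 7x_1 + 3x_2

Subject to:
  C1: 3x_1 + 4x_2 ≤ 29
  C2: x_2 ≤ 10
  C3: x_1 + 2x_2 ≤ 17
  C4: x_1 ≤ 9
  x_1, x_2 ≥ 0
max z = 7x_1 + 3x_2

s.t.
  3x_1 + 4x_2 + s1 = 29
  x_2 + s2 = 10
  x_1 + 2x_2 + s3 = 17
  x_1 + s4 = 9
  x_1, x_2, s1, s2, s3, s4 ≥ 0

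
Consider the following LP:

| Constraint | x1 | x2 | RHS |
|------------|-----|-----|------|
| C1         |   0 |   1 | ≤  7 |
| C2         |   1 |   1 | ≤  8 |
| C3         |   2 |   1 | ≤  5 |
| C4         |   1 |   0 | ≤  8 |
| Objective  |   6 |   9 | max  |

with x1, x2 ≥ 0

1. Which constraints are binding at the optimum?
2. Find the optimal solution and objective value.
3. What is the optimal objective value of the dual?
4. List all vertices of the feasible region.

1. C3, x1 ≥ 0
2. x1 = 0, x2 = 5, z = 45
3. 45 (by strong duality, equal to the primal optimum)
4. (0, 0), (2.5, 0), (0, 5)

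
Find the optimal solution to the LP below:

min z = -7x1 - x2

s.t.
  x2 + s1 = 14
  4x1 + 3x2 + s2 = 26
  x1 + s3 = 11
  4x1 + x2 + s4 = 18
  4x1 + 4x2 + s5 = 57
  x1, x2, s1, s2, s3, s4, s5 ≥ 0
Each vertex is the intersection of two constraint boundaries that also satisfies all remaining constraints:
  x1 = 0 and x2 = 0 → (0, 0)
  4x1 + x2 = 18 and x2 = 0 → (4.5, 0)
  4x1 + 3x2 = 26 and 4x1 + x2 = 18 → (3.5, 4)
  4x1 + 3x2 = 26 and x1 = 0 → (0, 8.667)

Evaluating z = -7x1 - x2 at each vertex:
  (0, 0): z = 0
  (4.5, 0): z = -31.5
  (3.5, 4): z = -28.5
  (0, 8.667): z = -8.667

The minimum is at (4.5, 0) with z = -31.5.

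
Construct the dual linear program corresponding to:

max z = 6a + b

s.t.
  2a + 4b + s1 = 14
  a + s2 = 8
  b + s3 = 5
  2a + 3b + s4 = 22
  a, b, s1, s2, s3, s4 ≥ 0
Minimize: z = 14y1 + 8y2 + 5y3 + 22y4

Subject to:
  C1: -2y1 - y2 - 2y4 ≤ -6
  C2: -4y1 - y3 - 3y4 ≤ -1
  y1, y2, y3, y4 ≥ 0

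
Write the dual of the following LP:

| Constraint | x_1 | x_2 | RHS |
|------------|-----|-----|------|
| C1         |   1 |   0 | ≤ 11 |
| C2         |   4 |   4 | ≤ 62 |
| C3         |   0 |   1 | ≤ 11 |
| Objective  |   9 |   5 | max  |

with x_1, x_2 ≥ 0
Minimize: z = 11y1 + 62y2 + 11y3

Subject to:
  C1: -y1 - 4y2 ≤ -9
  C2: -4y2 - y3 ≤ -5
  y1, y2, y3 ≥ 0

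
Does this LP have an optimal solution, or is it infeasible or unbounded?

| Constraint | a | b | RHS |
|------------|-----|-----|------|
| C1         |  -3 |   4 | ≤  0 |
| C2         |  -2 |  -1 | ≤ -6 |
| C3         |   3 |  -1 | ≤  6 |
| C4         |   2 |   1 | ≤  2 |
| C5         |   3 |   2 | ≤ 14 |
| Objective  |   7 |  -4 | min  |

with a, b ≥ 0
C4 requires 2a + b ≤ 2, while C2 (-2a - b ≤ -6) is equivalent to 2a + b ≥ 6. Together they would need 6 ≤ 2a + b ≤ 2, which is impossible since 6 > 2. No point satisfies all constraints.

Infeasible: no point satisfies all constraints simultaneously.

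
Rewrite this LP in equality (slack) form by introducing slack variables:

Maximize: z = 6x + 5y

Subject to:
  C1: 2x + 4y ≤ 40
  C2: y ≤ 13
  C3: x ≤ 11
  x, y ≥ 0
max z = 6x + 5y

s.t.
  2x + 4y + s1 = 40
  y + s2 = 13
  x + s3 = 11
  x, y, s1, s2, s3 ≥ 0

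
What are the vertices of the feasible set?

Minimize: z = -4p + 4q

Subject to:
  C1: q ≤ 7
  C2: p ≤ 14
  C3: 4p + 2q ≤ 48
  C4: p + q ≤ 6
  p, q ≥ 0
Each vertex is the intersection of two constraint boundaries that also satisfies all remaining constraints:
  p = 0 and q = 0 → (0, 0)
  p + q = 6 and q = 0 → (6, 0)
  p + q = 6 and p = 0 → (0, 6)

Vertices: (0, 0), (6, 0), (0, 6)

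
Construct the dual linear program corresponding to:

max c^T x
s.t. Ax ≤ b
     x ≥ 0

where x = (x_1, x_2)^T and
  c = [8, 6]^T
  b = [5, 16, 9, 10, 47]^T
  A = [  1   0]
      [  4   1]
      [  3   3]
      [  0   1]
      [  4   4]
Minimize: z = 5y1 + 16y2 + 9y3 + 10y4 + 47y5

Subject to:
  C1: -y1 - 4y2 - 3y3 - 4y5 ≤ -8
  C2: -y2 - 3y3 - y4 - 4y5 ≤ -6
  y1, y2, y3, y4, y5 ≥ 0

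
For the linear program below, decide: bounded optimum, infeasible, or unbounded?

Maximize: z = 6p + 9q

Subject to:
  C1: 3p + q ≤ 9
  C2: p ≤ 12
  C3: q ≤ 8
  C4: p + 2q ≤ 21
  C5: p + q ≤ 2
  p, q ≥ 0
The point (0, 2) satisfies every constraint, so the LP is feasible; the constraints give p ≤ 12 and q ≤ 8, which with p, q ≥ 0 keep the feasible region inside a bounded box. A feasible, bounded LP attains a finite optimum at a vertex.

Evaluating z = 6p + 9q at each vertex:
  (0, 0): z = 0
  (2, 0): z = 12
  (0, 2): z = 18

Bounded optimum: z* = 18 at (0, 2).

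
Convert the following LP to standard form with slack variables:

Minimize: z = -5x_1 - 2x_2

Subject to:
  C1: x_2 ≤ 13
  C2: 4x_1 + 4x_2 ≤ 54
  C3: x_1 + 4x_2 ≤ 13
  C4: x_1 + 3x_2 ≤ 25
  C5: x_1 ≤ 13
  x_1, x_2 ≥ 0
min z = -5x_1 - 2x_2

s.t.
  x_2 + s1 = 13
  4x_1 + 4x_2 + s2 = 54
  x_1 + 4x_2 + s3 = 13
  x_1 + 3x_2 + s4 = 25
  x_1 + s5 = 13
  x_1, x_2, s1, s2, s3, s4, s5 ≥ 0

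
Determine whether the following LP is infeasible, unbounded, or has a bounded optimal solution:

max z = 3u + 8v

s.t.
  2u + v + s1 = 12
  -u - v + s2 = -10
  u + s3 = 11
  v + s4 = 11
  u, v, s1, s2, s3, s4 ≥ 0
The point (0.5, 11) satisfies every constraint, so the LP is feasible; the constraints give u ≤ 11 and v ≤ 11, which with u, v ≥ 0 keep the feasible region inside a bounded box. A feasible, bounded LP attains a finite optimum at a vertex.

The LP has an optimal solution: (0.5, 11) with z = 89.5.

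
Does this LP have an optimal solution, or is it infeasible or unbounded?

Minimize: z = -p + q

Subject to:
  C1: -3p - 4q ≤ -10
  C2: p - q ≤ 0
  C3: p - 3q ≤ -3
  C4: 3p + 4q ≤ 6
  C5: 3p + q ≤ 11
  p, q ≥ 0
C4 requires 3p + 4q ≤ 6, while C1 (-3p - 4q ≤ -10) is equivalent to 3p + 4q ≥ 10. Together they would need 10 ≤ 3p + 4q ≤ 6, which is impossible since 10 > 6. No point satisfies all constraints.

The feasible region is empty; the LP is infeasible.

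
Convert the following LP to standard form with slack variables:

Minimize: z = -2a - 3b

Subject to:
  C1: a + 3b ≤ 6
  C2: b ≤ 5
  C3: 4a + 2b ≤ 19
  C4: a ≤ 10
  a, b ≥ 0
min z = -2a - 3b

s.t.
  a + 3b + s1 = 6
  b + s2 = 5
  4a + 2b + s3 = 19
  a + s4 = 10
  a, b, s1, s2, s3, s4 ≥ 0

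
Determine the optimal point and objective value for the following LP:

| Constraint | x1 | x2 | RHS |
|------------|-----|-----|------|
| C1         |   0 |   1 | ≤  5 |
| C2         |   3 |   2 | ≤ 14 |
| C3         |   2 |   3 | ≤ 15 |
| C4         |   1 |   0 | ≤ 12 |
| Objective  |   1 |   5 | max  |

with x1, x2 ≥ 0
x1 = 0, x2 = 5, z = 25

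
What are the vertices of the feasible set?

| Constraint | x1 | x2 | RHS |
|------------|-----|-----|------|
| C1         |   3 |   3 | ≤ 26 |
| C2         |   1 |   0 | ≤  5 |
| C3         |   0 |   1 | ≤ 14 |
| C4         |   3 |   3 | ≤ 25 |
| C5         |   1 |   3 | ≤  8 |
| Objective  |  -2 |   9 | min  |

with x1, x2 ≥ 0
Each vertex is the intersection of two constraint boundaries that also satisfies all remaining constraints:
  x1 = 0 and x2 = 0 → (0, 0)
  x1 = 5 and x2 = 0 → (5, 0)
  x1 = 5 and x1 + 3x2 = 8 → (5, 1)
  x1 + 3x2 = 8 and x1 = 0 → (0, 2.667)

Vertices: (0, 0), (5, 0), (5, 1), (0, 2.667)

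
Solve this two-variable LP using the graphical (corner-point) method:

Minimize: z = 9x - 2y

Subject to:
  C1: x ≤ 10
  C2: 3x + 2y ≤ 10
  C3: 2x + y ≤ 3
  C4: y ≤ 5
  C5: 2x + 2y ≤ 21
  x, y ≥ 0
Each vertex is the intersection of two constraint boundaries that also satisfies all remaining constraints:
  x = 0 and y = 0 → (0, 0)
  2x + y = 3 and y = 0 → (1.5, 0)
  2x + y = 3 and x = 0 → (0, 3)

Evaluating z = 9x - 2y at each vertex:
  (0, 0): z = 0
  (1.5, 0): z = 13.5
  (0, 3): z = -6

The minimum is at (0, 3) with z = -6.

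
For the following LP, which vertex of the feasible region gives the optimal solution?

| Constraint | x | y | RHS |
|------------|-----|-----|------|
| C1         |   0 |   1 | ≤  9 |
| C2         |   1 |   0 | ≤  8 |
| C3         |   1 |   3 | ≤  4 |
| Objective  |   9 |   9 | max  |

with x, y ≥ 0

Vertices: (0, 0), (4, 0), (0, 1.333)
Evaluating z = 9x + 9y at each vertex:
  (0, 0): z = 0
  (4, 0): z = 36
  (0, 1.333): z = 12

The largest value is z = 36, attained at (4, 0).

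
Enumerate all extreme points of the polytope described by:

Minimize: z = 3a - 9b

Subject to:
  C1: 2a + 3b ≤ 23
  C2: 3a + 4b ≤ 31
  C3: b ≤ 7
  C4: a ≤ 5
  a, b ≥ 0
Each vertex is the intersection of two constraint boundaries that also satisfies all remaining constraints:
  a = 0 and b = 0 → (0, 0)
  a = 5 and b = 0 → (5, 0)
  3a + 4b = 31 and a = 5 → (5, 4)
  2a + 3b = 23 and 3a + 4b = 31 → (1, 7)
  b = 7 and a = 0 → (0, 7)

Vertices: (0, 0), (5, 0), (5, 4), (1, 7), (0, 7)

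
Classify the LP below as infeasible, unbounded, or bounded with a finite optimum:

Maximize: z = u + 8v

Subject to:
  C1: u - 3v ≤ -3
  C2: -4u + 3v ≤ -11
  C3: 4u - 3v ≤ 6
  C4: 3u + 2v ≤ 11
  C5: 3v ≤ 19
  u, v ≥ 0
C3 requires 4u - 3v ≤ 6, while C2 (-4u + 3v ≤ -11) is equivalent to 4u - 3v ≥ 11. Together they would need 11 ≤ 4u - 3v ≤ 6, which is impossible since 11 > 6. No point satisfies all constraints.

Infeasible: no point satisfies all constraints simultaneously.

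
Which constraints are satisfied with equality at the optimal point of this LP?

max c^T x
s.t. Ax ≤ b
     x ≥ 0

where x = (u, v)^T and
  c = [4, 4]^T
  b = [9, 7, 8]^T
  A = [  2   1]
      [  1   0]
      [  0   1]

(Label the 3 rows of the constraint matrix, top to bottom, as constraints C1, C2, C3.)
Optimal: u = 0.5, v = 8
Binding: C1, C3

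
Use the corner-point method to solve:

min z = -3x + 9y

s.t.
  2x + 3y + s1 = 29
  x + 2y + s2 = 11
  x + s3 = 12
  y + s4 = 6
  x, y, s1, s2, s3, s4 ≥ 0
Each vertex is the intersection of two constraint boundaries that also satisfies all remaining constraints:
  x = 0 and y = 0 → (0, 0)
  x + 2y = 11 and y = 0 → (11, 0)
  x + 2y = 11 and x = 0 → (0, 5.5)

Evaluating z = -3x + 9y at each vertex:
  (0, 0): z = 0
  (11, 0): z = -33
  (0, 5.5): z = 49.5

The minimum is at (11, 0) with z = -33.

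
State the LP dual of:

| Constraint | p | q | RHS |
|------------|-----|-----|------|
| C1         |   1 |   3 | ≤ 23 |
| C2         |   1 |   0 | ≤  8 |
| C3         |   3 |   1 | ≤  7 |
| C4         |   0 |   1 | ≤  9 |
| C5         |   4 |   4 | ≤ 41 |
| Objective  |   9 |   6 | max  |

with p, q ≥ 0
Minimize: z = 23y1 + 8y2 + 7y3 + 9y4 + 41y5

Subject to:
  C1: -y1 - y2 - 3y3 - 4y5 ≤ -9
  C2: -3y1 - y3 - y4 - 4y5 ≤ -6
  y1, y2, y3, y4, y5 ≥ 0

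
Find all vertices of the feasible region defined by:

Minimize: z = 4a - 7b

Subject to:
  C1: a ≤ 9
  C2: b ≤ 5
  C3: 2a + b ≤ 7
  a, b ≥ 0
Each vertex is the intersection of two constraint boundaries that also satisfies all remaining constraints:
  a = 0 and b = 0 → (0, 0)
  2a + b = 7 and b = 0 → (3.5, 0)
  b = 5 and 2a + b = 7 → (1, 5)
  b = 5 and a = 0 → (0, 5)

Vertices: (0, 0), (3.5, 0), (1, 5), (0, 5)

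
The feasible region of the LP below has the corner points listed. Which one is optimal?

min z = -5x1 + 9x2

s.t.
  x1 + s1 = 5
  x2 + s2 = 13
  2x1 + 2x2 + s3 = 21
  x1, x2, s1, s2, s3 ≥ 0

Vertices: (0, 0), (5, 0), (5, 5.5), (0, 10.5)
Evaluating z = -5x1 + 9x2 at each vertex:
  (0, 0): z = 0
  (5, 0): z = -25
  (5, 5.5): z = 24.5
  (0, 10.5): z = 94.5

The smallest value is z = -25, attained at (5, 0).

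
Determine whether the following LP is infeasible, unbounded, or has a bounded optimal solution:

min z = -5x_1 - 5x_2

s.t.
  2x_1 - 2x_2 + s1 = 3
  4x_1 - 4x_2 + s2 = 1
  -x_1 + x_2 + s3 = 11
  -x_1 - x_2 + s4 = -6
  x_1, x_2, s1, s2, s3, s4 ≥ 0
Feasible point: (0, 6) satisfies every constraint, so the LP is feasible.
Direction d = (1, 1): for each constraint row a, a·d ≤ 0 —
  (2)(1) + (-2)(1) = 0 ≤ 0
  (4)(1) + (-4)(1) = 0 ≤ 0
  (-1)(1) + (1)(1) = 0 ≤ 0
  (-1)(1) + (-1)(1) = -2 ≤ 0
and d ≥ 0, so (0, 6) + t·d stays feasible for every t ≥ 0. Along this ray z = -5x_1 - 5x_2 changes by -10 per unit t, so z → −∞.

Unbounded — the objective can decrease without bound over the feasible region.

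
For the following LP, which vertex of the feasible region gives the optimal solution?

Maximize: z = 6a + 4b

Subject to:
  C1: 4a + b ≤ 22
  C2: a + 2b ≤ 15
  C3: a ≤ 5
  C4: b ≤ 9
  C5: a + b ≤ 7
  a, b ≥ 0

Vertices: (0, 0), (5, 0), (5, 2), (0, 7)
(5, 2) with z = 38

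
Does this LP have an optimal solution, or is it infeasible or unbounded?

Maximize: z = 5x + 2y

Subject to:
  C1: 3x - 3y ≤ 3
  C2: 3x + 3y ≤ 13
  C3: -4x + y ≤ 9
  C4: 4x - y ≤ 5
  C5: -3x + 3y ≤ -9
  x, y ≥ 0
C1 requires 3x - 3y ≤ 3, while C5 (-3x + 3y ≤ -9) is equivalent to 3x - 3y ≥ 9. Together they would need 9 ≤ 3x - 3y ≤ 3, which is impossible since 9 > 3. No point satisfies all constraints.

Infeasible — the constraint set is empty.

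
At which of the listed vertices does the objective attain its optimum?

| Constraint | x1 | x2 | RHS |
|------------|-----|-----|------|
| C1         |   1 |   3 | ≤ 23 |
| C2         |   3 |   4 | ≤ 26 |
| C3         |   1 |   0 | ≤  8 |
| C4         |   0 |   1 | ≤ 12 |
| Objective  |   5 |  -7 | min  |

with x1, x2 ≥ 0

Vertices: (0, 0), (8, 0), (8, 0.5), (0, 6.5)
Evaluating z = 5x1 - 7x2 at each vertex:
  (0, 0): z = 0
  (8, 0): z = 40
  (8, 0.5): z = 36.5
  (0, 6.5): z = -45.5

The smallest value is z = -45.5, attained at (0, 6.5).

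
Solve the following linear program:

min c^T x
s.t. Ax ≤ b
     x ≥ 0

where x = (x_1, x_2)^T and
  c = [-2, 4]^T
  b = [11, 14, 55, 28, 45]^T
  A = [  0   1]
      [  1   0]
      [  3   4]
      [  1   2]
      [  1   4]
x_1 = 14, x_2 = 0, z = -28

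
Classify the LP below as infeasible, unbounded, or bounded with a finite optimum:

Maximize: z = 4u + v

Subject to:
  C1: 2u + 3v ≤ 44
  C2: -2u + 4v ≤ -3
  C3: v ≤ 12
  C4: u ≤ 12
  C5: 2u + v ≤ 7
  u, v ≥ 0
The point (3.5, 0) satisfies every constraint, so the LP is feasible; the constraints give u ≤ 12 and v ≤ 12, which with u, v ≥ 0 keep the feasible region inside a bounded box. A feasible, bounded LP attains a finite optimum at a vertex.

Evaluating z = 4u + v at each vertex:
  (1.5, 0): z = 6
  (3.5, 0): z = 14
  (3.1, 0.8): z = 13.2

Feasible with finite optimum z* = 14 at (3.5, 0).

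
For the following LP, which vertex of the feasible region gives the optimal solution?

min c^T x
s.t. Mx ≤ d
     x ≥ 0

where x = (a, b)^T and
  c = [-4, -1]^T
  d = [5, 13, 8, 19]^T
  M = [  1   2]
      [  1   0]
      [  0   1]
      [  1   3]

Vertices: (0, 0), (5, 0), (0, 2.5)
Evaluating z = -4a - b at each vertex:
  (0, 0): z = 0
  (5, 0): z = -20
  (0, 2.5): z = -2.5

The smallest value is z = -20, attained at (5, 0).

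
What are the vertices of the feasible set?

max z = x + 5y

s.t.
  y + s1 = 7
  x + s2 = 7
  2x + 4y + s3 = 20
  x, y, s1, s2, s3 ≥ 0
Each vertex is the intersection of two constraint boundaries that also satisfies all remaining constraints:
  x = 0 and y = 0 → (0, 0)
  x = 7 and y = 0 → (7, 0)
  x = 7 and 2x + 4y = 20 → (7, 1.5)
  2x + 4y = 20 and x = 0 → (0, 5)

Vertices: (0, 0), (7, 0), (7, 1.5), (0, 5)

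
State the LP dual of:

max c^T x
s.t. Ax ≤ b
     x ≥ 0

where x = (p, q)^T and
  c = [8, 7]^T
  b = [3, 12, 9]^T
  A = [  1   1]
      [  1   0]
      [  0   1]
Minimize: z = 3y1 + 12y2 + 9y3

Subject to:
  C1: -y1 - y2 ≤ -8
  C2: -y1 - y3 ≤ -7
  y1, y2, y3 ≥ 0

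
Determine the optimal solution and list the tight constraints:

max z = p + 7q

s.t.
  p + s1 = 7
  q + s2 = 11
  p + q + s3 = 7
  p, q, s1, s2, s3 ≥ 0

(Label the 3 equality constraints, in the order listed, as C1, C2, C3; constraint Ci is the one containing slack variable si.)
Optimal: p = 0, q = 7
Slack at optimum:
  C1: slack = 7
  C2: slack = 4
  C3: slack = 0 (binding)
  p ≥ 0: p = 0 (binding)
  q ≥ 0: q = 7
Binding constraints: C3, p ≥ 0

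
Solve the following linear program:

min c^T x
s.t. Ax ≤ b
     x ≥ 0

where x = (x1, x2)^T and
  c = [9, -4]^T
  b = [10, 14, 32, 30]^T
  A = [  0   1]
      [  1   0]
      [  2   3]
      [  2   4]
Each vertex is the intersection of two constraint boundaries that also satisfies all remaining constraints:
  x1 = 0 and x2 = 0 → (0, 0)
  x1 = 14 and x2 = 0 → (14, 0)
  x1 = 14 and 2x1 + 4x2 = 30 → (14, 0.5)
  2x1 + 4x2 = 30 and x1 = 0 → (0, 7.5)

Evaluating z = 9x1 - 4x2 at each vertex:
  (0, 0): z = 0
  (14, 0): z = 126
  (14, 0.5): z = 124
  (0, 7.5): z = -30

The minimum is at (0, 7.5) with z = -30.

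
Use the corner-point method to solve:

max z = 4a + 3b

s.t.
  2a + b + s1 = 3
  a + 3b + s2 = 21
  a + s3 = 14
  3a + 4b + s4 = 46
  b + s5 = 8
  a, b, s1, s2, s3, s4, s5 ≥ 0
a = 0, b = 3, z = 9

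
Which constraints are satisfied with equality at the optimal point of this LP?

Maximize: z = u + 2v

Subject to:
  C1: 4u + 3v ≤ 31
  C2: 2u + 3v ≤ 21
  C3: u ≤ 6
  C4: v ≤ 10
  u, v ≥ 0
Optimal: u = 0, v = 7
Binding: C2, u ≥ 0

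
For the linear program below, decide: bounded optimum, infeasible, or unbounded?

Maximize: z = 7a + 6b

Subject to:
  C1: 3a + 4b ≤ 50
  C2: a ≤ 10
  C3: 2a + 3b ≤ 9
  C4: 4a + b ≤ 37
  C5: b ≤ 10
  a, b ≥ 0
The point (4.5, 0) satisfies every constraint, so the LP is feasible; the constraints give a ≤ 10 and b ≤ 10, which with a, b ≥ 0 keep the feasible region inside a bounded box. A feasible, bounded LP attains a finite optimum at a vertex.

Bounded optimum: z* = 31.5 at (4.5, 0).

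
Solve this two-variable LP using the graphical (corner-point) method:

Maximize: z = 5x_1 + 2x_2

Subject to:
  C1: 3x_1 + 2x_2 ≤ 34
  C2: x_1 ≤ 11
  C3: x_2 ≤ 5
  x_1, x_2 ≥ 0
Each vertex is the intersection of two constraint boundaries that also satisfies all remaining constraints:
  x_1 = 0 and x_2 = 0 → (0, 0)
  x_1 = 11 and x_2 = 0 → (11, 0)
  3x_1 + 2x_2 = 34 and x_1 = 11 → (11, 0.5)
  3x_1 + 2x_2 = 34 and x_2 = 5 → (8, 5)
  x_2 = 5 and x_1 = 0 → (0, 5)

Evaluating z = 5x_1 + 2x_2 at each vertex:
  (0, 0): z = 0
  (11, 0): z = 55
  (11, 0.5): z = 56
  (8, 5): z = 50
  (0, 5): z = 10

The maximum is at (11, 0.5) with z = 56.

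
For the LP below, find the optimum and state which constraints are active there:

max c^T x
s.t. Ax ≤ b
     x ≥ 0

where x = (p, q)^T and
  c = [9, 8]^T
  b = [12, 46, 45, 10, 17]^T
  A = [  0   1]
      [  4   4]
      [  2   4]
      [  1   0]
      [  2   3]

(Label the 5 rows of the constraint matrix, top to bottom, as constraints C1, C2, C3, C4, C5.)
Optimal: p = 8.5, q = 0
Slack at optimum:
  C1: slack = 12
  C2: slack = 12
  C3: slack = 28
  C4: slack = 1.5
  C5: slack = 0 (binding)
  p ≥ 0: p = 8.5
  q ≥ 0: q = 0 (binding)
Binding constraints: C5, q ≥ 0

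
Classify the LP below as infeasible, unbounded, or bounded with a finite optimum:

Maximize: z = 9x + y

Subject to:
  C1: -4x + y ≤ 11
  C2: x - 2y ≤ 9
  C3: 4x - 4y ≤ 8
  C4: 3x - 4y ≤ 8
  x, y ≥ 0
Feasible point: (0, 0) satisfies every constraint, so the LP is feasible.
Direction d = (1, 1): for each constraint row a, a·d ≤ 0 —
  (-4)(1) + (1)(1) = -3 ≤ 0
  (1)(1) + (-2)(1) = -1 ≤ 0
  (4)(1) + (-4)(1) = 0 ≤ 0
  (3)(1) + (-4)(1) = -1 ≤ 0
and d ≥ 0, so (0, 0) + t·d stays feasible for every t ≥ 0. Along this ray z = 9x + y changes by 10 per unit t, so z → +∞.

The LP is unbounded; z can be made arbitrarily large.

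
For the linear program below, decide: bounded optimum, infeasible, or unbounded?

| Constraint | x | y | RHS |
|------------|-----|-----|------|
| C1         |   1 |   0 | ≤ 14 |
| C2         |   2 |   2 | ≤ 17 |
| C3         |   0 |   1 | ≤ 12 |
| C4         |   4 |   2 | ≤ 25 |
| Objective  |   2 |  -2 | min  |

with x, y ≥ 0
The point (0, 8.5) satisfies every constraint, so the LP is feasible; the constraints give x ≤ 14 and y ≤ 12, which with x, y ≥ 0 keep the feasible region inside a bounded box. A feasible, bounded LP attains a finite optimum at a vertex.

Evaluating z = 2x - 2y at each vertex:
  (0, 0): z = 0
  (6.25, 0): z = 12.5
  (4, 4.5): z = -1
  (0, 8.5): z = -17

The LP has an optimal solution: (0, 8.5) with z = -17.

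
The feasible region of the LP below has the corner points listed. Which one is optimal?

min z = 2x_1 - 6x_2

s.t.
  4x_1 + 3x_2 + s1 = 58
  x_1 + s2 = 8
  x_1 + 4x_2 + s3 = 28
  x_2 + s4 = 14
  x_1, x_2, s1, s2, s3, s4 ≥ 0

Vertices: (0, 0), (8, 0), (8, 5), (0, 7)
(0, 7) with z = -42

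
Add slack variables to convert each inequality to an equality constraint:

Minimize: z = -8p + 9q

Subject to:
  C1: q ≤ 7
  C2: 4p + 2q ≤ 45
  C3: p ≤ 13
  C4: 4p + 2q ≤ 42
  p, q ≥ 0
min z = -8p + 9q

s.t.
  q + s1 = 7
  4p + 2q + s2 = 45
  p + s3 = 13
  4p + 2q + s4 = 42
  p, q, s1, s2, s3, s4 ≥ 0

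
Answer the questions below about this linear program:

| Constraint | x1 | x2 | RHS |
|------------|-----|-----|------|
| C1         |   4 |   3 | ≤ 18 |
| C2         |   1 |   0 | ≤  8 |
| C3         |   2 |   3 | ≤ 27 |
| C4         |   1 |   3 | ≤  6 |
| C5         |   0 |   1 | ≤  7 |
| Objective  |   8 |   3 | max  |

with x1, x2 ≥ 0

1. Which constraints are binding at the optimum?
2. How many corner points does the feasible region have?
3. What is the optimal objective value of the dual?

1. C1, x2 ≥ 0
2. 4
3. 36 (by strong duality, equal to the primal optimum)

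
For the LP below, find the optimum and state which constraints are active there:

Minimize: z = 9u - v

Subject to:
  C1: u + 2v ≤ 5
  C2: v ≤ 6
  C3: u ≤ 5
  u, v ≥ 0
Optimal: u = 0, v = 2.5
Slack at optimum:
  C1: slack = 0 (binding)
  C2: slack = 3.5
  C3: slack = 5
  u ≥ 0: u = 0 (binding)
  v ≥ 0: v = 2.5
Binding constraints: C1, u ≥ 0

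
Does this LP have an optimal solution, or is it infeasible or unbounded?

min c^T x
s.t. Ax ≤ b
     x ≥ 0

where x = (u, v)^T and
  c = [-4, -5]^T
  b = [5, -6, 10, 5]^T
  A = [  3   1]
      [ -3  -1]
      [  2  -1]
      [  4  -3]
One constraint requires 3u + v ≤ 5, while the constraint -3u - v ≤ -6 is equivalent to 3u + v ≥ 6. Together they would need 6 ≤ 3u + v ≤ 5, which is impossible since 6 > 5. No point satisfies all constraints.

Infeasible: no point satisfies all constraints simultaneously.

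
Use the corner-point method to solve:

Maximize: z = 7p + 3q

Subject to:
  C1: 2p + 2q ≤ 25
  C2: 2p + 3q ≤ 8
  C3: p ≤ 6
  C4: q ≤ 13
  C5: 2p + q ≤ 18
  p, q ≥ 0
Each vertex is the intersection of two constraint boundaries that also satisfies all remaining constraints:
  p = 0 and q = 0 → (0, 0)
  2p + 3q = 8 and q = 0 → (4, 0)
  2p + 3q = 8 and p = 0 → (0, 2.667)

Evaluating z = 7p + 3q at each vertex:
  (0, 0): z = 0
  (4, 0): z = 28
  (0, 2.667): z = 8

The maximum is at (4, 0) with z = 28.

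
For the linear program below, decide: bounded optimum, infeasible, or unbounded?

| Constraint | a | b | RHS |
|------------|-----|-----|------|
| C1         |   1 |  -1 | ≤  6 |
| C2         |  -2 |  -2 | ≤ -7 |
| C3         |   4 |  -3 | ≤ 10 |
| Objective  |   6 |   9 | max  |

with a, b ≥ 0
Feasible point: (0, 4) satisfies every constraint, so the LP is feasible.
Direction d = (0, 1): for each constraint row a, a·d ≤ 0 —
  (1)(0) + (-1)(1) = -1 ≤ 0
  (-2)(0) + (-2)(1) = -2 ≤ 0
  (4)(0) + (-3)(1) = -3 ≤ 0
and d ≥ 0, so (0, 4) + t·d stays feasible for every t ≥ 0. Along this ray z = 6a + 9b changes by 9 per unit t, so z → +∞.

Unbounded: there is a feasible ray along which z → +∞.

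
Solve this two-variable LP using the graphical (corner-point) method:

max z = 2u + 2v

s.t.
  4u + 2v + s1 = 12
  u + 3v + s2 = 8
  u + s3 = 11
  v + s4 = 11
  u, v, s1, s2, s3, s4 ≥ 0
u = 2, v = 2, z = 8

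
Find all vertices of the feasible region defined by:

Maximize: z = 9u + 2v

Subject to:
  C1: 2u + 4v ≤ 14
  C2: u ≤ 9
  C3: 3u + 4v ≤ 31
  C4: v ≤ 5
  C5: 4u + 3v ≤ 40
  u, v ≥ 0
Each vertex is the intersection of two constraint boundaries that also satisfies all remaining constraints:
  u = 0 and v = 0 → (0, 0)
  2u + 4v = 14 and v = 0 → (7, 0)
  2u + 4v = 14 and u = 0 → (0, 3.5)

Vertices: (0, 0), (7, 0), (0, 3.5)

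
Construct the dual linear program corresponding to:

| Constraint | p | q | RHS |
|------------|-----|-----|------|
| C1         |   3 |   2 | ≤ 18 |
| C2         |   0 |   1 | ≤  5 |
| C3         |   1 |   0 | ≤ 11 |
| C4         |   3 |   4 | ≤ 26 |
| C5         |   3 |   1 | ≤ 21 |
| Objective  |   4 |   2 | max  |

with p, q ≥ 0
Minimize: z = 18y1 + 5y2 + 11y3 + 26y4 + 21y5

Subject to:
  C1: -3y1 - y3 - 3y4 - 3y5 ≤ -4
  C2: -2y1 - y2 - 4y4 - y5 ≤ -2
  y1, y2, y3, y4, y5 ≥ 0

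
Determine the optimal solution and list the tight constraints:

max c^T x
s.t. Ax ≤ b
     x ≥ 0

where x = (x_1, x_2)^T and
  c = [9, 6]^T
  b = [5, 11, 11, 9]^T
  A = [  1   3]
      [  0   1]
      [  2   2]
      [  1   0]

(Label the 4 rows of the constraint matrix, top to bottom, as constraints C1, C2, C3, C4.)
Optimal: x_1 = 5, x_2 = 0
Slack at optimum:
  C1: slack = 0 (binding)
  C2: slack = 11
  C3: slack = 1
  C4: slack = 4
  x_1 ≥ 0: x_1 = 5
  x_2 ≥ 0: x_2 = 0 (binding)
Binding constraints: C1, x_2 ≥ 0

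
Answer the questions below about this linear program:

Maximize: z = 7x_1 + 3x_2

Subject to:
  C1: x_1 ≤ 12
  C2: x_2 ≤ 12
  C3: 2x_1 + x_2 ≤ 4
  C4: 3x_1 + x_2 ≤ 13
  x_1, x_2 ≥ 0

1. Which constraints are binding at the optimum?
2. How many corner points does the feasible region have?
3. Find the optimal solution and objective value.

1. C3, x_2 ≥ 0
2. 3
3. x_1 = 2, x_2 = 0, z = 14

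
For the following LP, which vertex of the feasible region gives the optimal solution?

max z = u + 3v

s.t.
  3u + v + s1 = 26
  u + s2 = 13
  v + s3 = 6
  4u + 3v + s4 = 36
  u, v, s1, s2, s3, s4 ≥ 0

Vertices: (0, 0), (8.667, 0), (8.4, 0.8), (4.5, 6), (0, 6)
Evaluating z = u + 3v at each vertex:
  (0, 0): z = 0
  (8.667, 0): z = 8.667
  (8.4, 0.8): z = 10.8
  (4.5, 6): z = 22.5
  (0, 6): z = 18

The largest value is z = 22.5, attained at (4.5, 6).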